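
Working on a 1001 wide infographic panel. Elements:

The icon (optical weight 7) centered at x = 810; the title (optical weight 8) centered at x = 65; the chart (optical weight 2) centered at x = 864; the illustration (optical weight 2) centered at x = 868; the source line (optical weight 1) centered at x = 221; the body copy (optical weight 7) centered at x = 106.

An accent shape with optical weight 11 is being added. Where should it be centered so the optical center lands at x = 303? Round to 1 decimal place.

x ≈ 81.5

After adding the accent shape, total weight = 7 + 8 + 2 + 2 + 1 + 7 + 11 = 38.
x: target moment 38×303 = 11514; current 7·810 + 8·65 + 2·864 + 2·868 + 1·221 + 7·106 = 10617; the accent shape supplies 897, so x = 897/11 ≈ 81.55.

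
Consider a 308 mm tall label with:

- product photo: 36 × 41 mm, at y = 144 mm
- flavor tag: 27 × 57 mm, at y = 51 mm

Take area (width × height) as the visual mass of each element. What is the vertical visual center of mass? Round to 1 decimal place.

Areas → weights: product photo 36·41 = 1476, flavor tag 27·57 = 1539; Σw = 3015.
y-moment: 1476·144 + 1539·51 = 291033; centroid 291033/3015 ≈ 96.53.

y ≈ 96.5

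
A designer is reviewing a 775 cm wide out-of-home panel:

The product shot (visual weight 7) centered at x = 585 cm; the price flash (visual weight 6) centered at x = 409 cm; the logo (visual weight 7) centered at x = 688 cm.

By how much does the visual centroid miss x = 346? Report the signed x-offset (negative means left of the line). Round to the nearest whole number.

Total weight = 7 + 6 + 7 = 20.
x-moment: 7·585 + 6·409 + 7·688 = 11365; centroid 11365/20 ≈ 568.25.
Difference: 568.25 − 346 ≈ 222.25.

≈ 222 cm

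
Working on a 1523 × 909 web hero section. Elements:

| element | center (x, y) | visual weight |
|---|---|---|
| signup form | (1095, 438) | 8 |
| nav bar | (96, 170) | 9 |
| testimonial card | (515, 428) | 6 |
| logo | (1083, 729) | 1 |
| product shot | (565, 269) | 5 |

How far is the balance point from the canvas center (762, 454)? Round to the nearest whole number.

≈ 224

Total weight = 8 + 9 + 6 + 1 + 5 = 29.
x: (8·1095 + 9·96 + 6·515 + 1·1083 + 5·565) / 29 = 16622 / 29 ≈ 573.17
y: (8·438 + 9·170 + 6·428 + 1·729 + 5·269) / 29 = 9676 / 29 ≈ 333.66
Offset from (762, 454): Δx ≈ -188.83, Δy ≈ -120.34; distance = √(Δx² + Δy²) ≈ 223.92.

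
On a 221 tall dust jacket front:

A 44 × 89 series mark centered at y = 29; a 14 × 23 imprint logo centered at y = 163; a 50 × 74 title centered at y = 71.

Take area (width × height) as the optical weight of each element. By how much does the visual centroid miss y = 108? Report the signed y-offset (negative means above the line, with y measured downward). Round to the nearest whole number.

≈ -54

Areas: series mark 44·89 = 3916, imprint logo 14·23 = 322, title 50·74 = 3700. Total weight = 7938.
Σw·y = 3916·29 + 322·163 + 3700·71 = 428750, so ȳ = 428750/7938 ≈ 54.01.
Difference: 54.01 − 108 ≈ -53.99.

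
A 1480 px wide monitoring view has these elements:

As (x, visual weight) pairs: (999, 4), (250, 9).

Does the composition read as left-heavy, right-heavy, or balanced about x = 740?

left-heavy

Total weight = 4 + 9 = 13.
Σw·x = 4·999 + 9·250 = 6246, so x̄ = 6246/13 ≈ 480.46.
Since 480.5 is left of 740, the composition reads left-heavy.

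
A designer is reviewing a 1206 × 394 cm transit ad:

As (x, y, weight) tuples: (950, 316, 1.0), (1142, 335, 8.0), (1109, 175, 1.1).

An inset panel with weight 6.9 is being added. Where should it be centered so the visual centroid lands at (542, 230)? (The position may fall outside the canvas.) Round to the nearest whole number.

With the inset panel, Σw becomes 1.0 + 8.0 + 1.1 + 6.9 = 17.0.
Along x: (11305.9 + 6.9·x) / 17.0 = 542 (existing moment 1.0·950 + 8.0·1142 + 1.1·1109 = 11305.9) ⇒ x = (9214.0 − 11305.9) / 6.9 ≈ -303.17.
Along y: (3188.5 + 6.9·y) / 17.0 = 230 (existing moment 1.0·316 + 8.0·335 + 1.1·175 = 3188.5) ⇒ y = (3910.0 − 3188.5) / 6.9 ≈ 104.57.

(-303, 105)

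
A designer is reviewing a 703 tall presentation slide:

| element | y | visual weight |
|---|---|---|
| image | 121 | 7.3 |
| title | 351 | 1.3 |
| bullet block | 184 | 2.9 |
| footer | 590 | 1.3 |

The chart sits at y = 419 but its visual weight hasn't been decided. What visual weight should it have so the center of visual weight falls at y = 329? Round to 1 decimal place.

w ≈ 17.5

Existing Σw = 12.8 (7.3 + 1.3 + 2.9 + 1.3); existing moment 7.3·121 + 1.3·351 + 2.9·184 + 1.3·590 = 2640.2.
Balance at y = 329 requires (2640.2 + w·419) / (12.8 + w) = 329.
Rearranging, w·(419 − 329) = 329·12.8 − 2640.2 = 1571.0, so w ≈ 1571.0/90 = 17.46.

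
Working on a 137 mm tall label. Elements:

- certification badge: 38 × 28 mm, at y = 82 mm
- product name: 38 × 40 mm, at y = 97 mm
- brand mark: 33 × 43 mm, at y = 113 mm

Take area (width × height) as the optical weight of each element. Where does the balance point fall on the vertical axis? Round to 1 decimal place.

y ≈ 98.7

Areas → weights: certification badge 38·28 = 1064, product name 38·40 = 1520, brand mark 33·43 = 1419; Σw = 4003.
y: (1064·82 + 1520·97 + 1419·113) / 4003 = 395035 / 4003 ≈ 98.68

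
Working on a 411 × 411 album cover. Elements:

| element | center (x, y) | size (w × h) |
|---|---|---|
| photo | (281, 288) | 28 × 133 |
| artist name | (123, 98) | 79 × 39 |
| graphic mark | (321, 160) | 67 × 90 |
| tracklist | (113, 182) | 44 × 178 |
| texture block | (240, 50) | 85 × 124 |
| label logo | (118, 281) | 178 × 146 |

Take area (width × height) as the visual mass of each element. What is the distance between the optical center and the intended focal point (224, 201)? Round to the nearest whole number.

≈ 52

Taking area as weight: photo 28·133 = 3724, artist name 79·39 = 3081, graphic mark 67·90 = 6030, tracklist 44·178 = 7832, texture block 85·124 = 10540, label logo 178·146 = 25988. Sum 57195.
x: moment 9842237 / weight 57195 ≈ 172.08
Σw·y = 11594302; ȳ = 11594302/57195 ≈ 202.72.
Offset from (224, 201): Δx ≈ -51.92, Δy ≈ 1.72; distance = √(Δx² + Δy²) ≈ 51.95.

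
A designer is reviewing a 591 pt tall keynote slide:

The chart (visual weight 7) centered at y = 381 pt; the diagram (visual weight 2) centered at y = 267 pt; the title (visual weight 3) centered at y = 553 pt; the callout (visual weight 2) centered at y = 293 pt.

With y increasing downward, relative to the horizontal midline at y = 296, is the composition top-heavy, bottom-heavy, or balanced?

bottom-heavy

Total weight = 7 + 2 + 3 + 2 = 14.
y-moment: 7·381 + 2·267 + 3·553 + 2·293 = 5446; centroid 5446/14 ≈ 389.00.
389.0 lies below (larger y than) the midline 296, so the layout is bottom-heavy.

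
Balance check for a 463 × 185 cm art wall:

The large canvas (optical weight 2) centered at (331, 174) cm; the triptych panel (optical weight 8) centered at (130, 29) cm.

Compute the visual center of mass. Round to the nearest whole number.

(170, 58)

Σw = 2 + 8 = 10.
x: (2·331 + 8·130) / 10 = 1702 / 10 ≈ 170.20
y: (2·174 + 8·29) / 10 = 580 / 10 ≈ 58.00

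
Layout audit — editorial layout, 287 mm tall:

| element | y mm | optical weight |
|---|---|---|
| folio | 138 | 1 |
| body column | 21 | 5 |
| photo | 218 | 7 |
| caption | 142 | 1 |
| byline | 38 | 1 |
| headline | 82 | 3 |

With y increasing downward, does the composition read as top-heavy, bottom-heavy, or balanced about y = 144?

Σw = 1 + 5 + 7 + 1 + 1 + 3 = 18.
y: (1·138 + 5·21 + 7·218 + 1·142 + 1·38 + 3·82) / 18 = 2195 / 18 ≈ 121.94
Since 121.9 is above (smaller y than) 144, the composition reads top-heavy.

top-heavy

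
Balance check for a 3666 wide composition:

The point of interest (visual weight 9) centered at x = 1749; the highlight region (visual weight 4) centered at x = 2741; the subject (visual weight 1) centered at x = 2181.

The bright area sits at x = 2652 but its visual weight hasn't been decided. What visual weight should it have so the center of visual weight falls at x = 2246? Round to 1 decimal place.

Existing Σw = 14 (9 + 4 + 1); existing moment 9·1749 + 4·2741 + 1·2181 = 28886.
Balance at x = 2246 requires (28886 + w·2652) / (14 + w) = 2246.
Rearranging, w·(2652 − 2246) = 2246·14 − 28886 = 2558, so w ≈ 2558/406 = 6.30.

w ≈ 6.3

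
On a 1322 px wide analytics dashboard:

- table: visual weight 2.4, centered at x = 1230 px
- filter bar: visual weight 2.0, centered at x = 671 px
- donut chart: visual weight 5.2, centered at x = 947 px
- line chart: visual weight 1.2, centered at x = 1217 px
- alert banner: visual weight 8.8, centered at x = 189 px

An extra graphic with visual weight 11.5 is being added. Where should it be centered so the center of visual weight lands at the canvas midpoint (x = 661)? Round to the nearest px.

With the extra graphic, Σw becomes 2.4 + 2.0 + 5.2 + 1.2 + 8.8 + 11.5 = 31.1.
x: need Σw·x = 31.1·661 = 20557.1. Existing = 2.4·1230 + 2.0·671 + 5.2·947 + 1.2·1217 + 8.8·189 = 12342.0. Remainder 8215.1 / 11.5 ≈ 714.36.

x ≈ 714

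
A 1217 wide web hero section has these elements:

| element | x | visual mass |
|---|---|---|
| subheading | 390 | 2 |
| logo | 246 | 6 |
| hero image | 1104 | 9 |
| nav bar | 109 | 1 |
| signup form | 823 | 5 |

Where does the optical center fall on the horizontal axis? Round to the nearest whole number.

Total weight = 2 + 6 + 9 + 1 + 5 = 23.
x-moment: 2·390 + 6·246 + 9·1104 + 1·109 + 5·823 = 16416; centroid 16416/23 ≈ 713.74.

x ≈ 714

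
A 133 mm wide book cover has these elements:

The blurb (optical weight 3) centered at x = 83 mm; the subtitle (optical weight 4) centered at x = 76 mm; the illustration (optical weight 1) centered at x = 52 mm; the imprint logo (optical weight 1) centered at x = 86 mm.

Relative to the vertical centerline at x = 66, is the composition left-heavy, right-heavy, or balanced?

Weights sum to 3 + 4 + 1 + 1 = 9.
Σw·x = 3·83 + 4·76 + 1·52 + 1·86 = 691, so x̄ = 691/9 ≈ 76.78.
76.8 lies right of the midline 66, so the layout is right-heavy.

right-heavy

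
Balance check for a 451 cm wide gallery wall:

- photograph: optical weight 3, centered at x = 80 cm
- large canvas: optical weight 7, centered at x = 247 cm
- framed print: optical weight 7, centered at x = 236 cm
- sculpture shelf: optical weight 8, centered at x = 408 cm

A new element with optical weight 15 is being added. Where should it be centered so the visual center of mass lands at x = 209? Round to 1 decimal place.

New total weight: (3 + 7 + 7 + 8) + 15 = 40.
x: target moment 40×209 = 8360; current 3·80 + 7·247 + 7·236 + 8·408 = 6885; the new element supplies 1475, so x = 1475/15 ≈ 98.33.

x ≈ 98.3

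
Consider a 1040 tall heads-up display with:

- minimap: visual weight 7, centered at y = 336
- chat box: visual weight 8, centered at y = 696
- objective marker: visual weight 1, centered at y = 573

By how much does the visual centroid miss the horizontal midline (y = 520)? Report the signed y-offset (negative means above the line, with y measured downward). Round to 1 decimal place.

≈ 10.8

Σw = 7 + 8 + 1 = 16.
y: (7·336 + 8·696 + 1·573) / 16 = 8493 / 16 ≈ 530.81
Offset from y = 520: 530.81 − 520 ≈ 10.81.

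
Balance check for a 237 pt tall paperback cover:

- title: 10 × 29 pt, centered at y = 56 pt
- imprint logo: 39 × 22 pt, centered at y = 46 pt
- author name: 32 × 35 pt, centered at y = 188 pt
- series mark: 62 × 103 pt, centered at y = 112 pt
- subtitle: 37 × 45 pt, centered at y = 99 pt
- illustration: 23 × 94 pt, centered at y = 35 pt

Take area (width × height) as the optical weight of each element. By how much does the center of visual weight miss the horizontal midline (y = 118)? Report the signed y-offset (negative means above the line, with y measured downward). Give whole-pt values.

Areas → weights: title 10·29 = 290, imprint logo 39·22 = 858, author name 32·35 = 1120, series mark 62·103 = 6386, subtitle 37·45 = 1665, illustration 23·94 = 2162; Σw = 12481.
y: (290·56 + 858·46 + 1120·188 + 6386·112 + 1665·99 + 2162·35) / 12481 = 1222005 / 12481 ≈ 97.91
Against y = 118, that's 97.91 − 118 = -20.09.

≈ -20 pt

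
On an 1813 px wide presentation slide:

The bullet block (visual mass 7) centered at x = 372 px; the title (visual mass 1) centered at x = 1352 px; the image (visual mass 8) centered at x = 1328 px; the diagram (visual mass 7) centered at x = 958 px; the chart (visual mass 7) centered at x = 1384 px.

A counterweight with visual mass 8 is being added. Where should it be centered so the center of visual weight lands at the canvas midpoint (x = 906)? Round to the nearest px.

After adding the counterweight, total weight = 7 + 1 + 8 + 7 + 7 + 8 = 38.
Along x: (30974 + 8·x) / 38 = 906 (existing moment 7·372 + 1·1352 + 8·1328 + 7·958 + 7·1384 = 30974) ⇒ x = (34428 − 30974) / 8 ≈ 431.75.

x ≈ 432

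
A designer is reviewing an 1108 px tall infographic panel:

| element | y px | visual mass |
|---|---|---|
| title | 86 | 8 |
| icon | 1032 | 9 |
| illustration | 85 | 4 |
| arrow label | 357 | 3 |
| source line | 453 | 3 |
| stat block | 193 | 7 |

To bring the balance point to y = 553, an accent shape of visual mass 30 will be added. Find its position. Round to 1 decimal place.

y ≈ 709.8

With the accent shape, Σw becomes 8 + 9 + 4 + 3 + 3 + 7 + 30 = 64.
Along y: (14097 + 30·y) / 64 = 553 (existing moment 8·86 + 9·1032 + 4·85 + 3·357 + 3·453 + 7·193 = 14097) ⇒ y = (35392 − 14097) / 30 ≈ 709.83.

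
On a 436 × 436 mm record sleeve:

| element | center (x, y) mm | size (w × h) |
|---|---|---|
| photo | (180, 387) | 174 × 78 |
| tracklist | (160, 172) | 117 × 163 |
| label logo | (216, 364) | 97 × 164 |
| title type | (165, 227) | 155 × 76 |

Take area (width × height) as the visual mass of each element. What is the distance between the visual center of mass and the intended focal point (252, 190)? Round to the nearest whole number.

≈ 116 mm

Areas → weights: photo 174·78 = 13572, tracklist 117·163 = 19071, label logo 97·164 = 15908, title type 155·76 = 11780; Σw = 60331.
x-moment: 13572·180 + 19071·160 + 15908·216 + 11780·165 = 10874148; centroid 10874148/60331 ≈ 180.24.
y-moment: 13572·387 + 19071·172 + 15908·364 + 11780·227 = 16997148; centroid 16997148/60331 ≈ 281.73.
From (252, 190): dx = -71.76, dy = 91.73, so the distance is √(dx²+dy²) ≈ 116.46.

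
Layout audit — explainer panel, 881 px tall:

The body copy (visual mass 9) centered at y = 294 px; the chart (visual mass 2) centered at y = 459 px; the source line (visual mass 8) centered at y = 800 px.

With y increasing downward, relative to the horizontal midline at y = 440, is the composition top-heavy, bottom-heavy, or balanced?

Total weight = 9 + 2 + 8 = 19.
y-moment: 9·294 + 2·459 + 8·800 = 9964; centroid 9964/19 ≈ 524.42.
524.4 lies below (larger y than) the midline 440, so the layout is bottom-heavy.

bottom-heavy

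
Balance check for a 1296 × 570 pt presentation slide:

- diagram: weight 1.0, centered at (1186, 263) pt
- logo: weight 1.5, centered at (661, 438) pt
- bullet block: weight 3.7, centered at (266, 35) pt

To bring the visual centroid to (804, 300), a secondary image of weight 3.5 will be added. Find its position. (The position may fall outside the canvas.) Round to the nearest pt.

After adding the secondary image, total weight = 1.0 + 1.5 + 3.7 + 3.5 = 9.7.
Along x: (3161.7 + 3.5·x) / 9.7 = 804 (existing moment 1.0·1186 + 1.5·661 + 3.7·266 = 3161.7) ⇒ x = (7798.8 − 3161.7) / 3.5 ≈ 1324.89.
Along y: (1049.5 + 3.5·y) / 9.7 = 300 (existing moment 1.0·263 + 1.5·438 + 3.7·35 = 1049.5) ⇒ y = (2910.0 − 1049.5) / 3.5 ≈ 531.57.

(1325, 532)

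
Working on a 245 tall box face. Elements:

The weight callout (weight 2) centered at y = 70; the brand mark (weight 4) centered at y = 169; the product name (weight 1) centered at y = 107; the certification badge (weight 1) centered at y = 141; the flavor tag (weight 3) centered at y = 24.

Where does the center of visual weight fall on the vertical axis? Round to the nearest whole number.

Weights sum to 2 + 4 + 1 + 1 + 3 = 11.
y: (2·70 + 4·169 + 1·107 + 1·141 + 3·24) / 11 = 1136 / 11 ≈ 103.27

y ≈ 103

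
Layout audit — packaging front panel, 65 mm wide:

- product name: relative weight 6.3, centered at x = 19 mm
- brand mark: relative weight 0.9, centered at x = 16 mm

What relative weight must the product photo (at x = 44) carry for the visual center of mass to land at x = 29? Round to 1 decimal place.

Fixed elements: Σw = 6.3 + 0.9 = 7.2, Σw·x = 6.3·19 + 0.9·16 = 134.1.
For the centroid to hit 29: (134.1 + w·44) / (7.2 + w) = 29.
Rearranging, w·(44 − 29) = 29·7.2 − 134.1 = 74.7, so w ≈ 74.7/15 = 4.98.

w ≈ 5.0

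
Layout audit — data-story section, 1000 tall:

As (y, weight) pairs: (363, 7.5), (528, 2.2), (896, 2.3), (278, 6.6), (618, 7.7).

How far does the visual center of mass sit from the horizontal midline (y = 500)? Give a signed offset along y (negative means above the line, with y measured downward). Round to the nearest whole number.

≈ -23

Weights sum to 7.5 + 2.2 + 2.3 + 6.6 + 7.7 = 26.3.
y: (7.5·363 + 2.2·528 + 2.3·896 + 6.6·278 + 7.7·618) / 26.3 = 12538.3 / 26.3 ≈ 476.74
Against y = 500, that's 476.74 − 500 = -23.26.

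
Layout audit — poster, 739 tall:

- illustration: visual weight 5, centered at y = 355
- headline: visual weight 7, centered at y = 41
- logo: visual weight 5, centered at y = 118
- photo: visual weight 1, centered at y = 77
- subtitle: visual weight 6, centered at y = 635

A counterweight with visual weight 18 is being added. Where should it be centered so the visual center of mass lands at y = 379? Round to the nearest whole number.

y ≈ 521

New total weight: (5 + 7 + 5 + 1 + 6) + 18 = 42.
Along y: (6539 + 18·y) / 42 = 379 (existing moment 5·355 + 7·41 + 5·118 + 1·77 + 6·635 = 6539) ⇒ y = (15918 − 6539) / 18 ≈ 521.06.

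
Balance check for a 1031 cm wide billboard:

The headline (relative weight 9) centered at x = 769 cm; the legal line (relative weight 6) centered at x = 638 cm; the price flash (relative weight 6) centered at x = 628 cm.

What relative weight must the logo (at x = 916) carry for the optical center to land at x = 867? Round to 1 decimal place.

Fixed elements: Σw = 9 + 6 + 6 = 21, Σw·x = 9·769 + 6·638 + 6·628 = 14517.
Set Σw·x/Σw = 867: (14517 + 916w) = 867·(21 + w).
So w = (867·21 − 14517)/(916 − 867) = 3690/49 ≈ 75.31.

w ≈ 75.3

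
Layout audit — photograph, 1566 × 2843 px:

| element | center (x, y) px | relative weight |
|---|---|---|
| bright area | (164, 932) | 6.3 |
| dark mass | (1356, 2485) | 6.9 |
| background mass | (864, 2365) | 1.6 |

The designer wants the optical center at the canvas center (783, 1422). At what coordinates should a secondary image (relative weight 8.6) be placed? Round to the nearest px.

(762, 753)

New total weight: (6.3 + 6.9 + 1.6) + 8.6 = 23.4.
x: target moment 23.4×783 = 18322.2; current 6.3·164 + 6.9·1356 + 1.6·864 = 11772.0; the secondary image supplies 6550.2, so x = 6550.2/8.6 ≈ 761.65.
y: target moment 23.4×1422 = 33274.8; current 6.3·932 + 6.9·2485 + 1.6·2365 = 26802.1; the secondary image supplies 6472.7, so y = 6472.7/8.6 ≈ 752.64.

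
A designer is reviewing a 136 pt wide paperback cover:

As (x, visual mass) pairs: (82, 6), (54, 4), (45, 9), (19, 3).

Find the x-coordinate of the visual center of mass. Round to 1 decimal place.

x ≈ 53.2

Total weight = 6 + 4 + 9 + 3 = 22.
x: (6·82 + 4·54 + 9·45 + 3·19) / 22 = 1170 / 22 ≈ 53.18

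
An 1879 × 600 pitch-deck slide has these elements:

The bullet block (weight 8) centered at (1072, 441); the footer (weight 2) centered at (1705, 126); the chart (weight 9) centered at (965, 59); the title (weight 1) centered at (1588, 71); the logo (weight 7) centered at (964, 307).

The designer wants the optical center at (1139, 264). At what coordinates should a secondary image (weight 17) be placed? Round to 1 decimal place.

New total weight: (8 + 2 + 9 + 1 + 7) + 17 = 44.
Along x: (29007 + 17·x) / 44 = 1139 (existing moment 8·1072 + 2·1705 + 9·965 + 1·1588 + 7·964 = 29007) ⇒ x = (50116 − 29007) / 17 ≈ 1241.71.
Along y: (6531 + 17·y) / 44 = 264 (existing moment 8·441 + 2·126 + 9·59 + 1·71 + 7·307 = 6531) ⇒ y = (11616 − 6531) / 17 ≈ 299.12.

(1241.7, 299.1)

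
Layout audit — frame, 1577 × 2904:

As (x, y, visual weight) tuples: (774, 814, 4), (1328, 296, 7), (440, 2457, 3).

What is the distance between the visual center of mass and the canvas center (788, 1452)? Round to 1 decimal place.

≈ 577.6

Σw = 4 + 7 + 3 = 14.
x: (4·774 + 7·1328 + 3·440) / 14 = 13712 / 14 ≈ 979.43
y: (4·814 + 7·296 + 3·2457) / 14 = 12699 / 14 ≈ 907.07
From (788, 1452): dx = 191.43, dy = -544.93, so the distance is √(dx²+dy²) ≈ 577.57.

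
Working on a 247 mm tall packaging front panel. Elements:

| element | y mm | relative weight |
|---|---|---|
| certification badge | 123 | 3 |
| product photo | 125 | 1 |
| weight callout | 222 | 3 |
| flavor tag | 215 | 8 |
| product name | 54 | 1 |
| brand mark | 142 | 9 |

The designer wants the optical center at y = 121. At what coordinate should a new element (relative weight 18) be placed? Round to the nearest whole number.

y ≈ 55

With the new element, Σw becomes 3 + 1 + 3 + 8 + 1 + 9 + 18 = 43.
Along y: (4212 + 18·y) / 43 = 121 (existing moment 3·123 + 1·125 + 3·222 + 8·215 + 1·54 + 9·142 = 4212) ⇒ y = (5203 − 4212) / 18 ≈ 55.06.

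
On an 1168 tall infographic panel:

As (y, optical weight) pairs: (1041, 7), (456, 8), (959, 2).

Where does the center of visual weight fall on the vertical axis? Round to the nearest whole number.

Σw = 7 + 8 + 2 = 17.
y-moment: 7·1041 + 8·456 + 2·959 = 12853; centroid 12853/17 ≈ 756.06.

y ≈ 756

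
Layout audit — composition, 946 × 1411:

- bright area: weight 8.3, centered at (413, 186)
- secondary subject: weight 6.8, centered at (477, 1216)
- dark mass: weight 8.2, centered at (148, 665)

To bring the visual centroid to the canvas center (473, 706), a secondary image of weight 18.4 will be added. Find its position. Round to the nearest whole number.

(643, 770)

With the secondary image, Σw becomes 8.3 + 6.8 + 8.2 + 18.4 = 41.7.
x: need Σw·x = 41.7·473 = 19724.1. Existing = 8.3·413 + 6.8·477 + 8.2·148 = 7885.1. Remainder 11839.0 / 18.4 ≈ 643.42.
y: need Σw·y = 41.7·706 = 29440.2. Existing = 8.3·186 + 6.8·1216 + 8.2·665 = 15265.6. Remainder 14174.6 / 18.4 ≈ 770.36.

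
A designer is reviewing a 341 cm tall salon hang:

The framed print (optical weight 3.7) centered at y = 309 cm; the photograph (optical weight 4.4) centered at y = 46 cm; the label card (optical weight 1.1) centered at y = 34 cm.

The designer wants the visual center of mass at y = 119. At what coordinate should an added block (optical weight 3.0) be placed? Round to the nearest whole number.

y ≈ 23

After adding the added block, total weight = 3.7 + 4.4 + 1.1 + 3.0 = 12.2.
y: need Σw·y = 12.2·119 = 1451.8. Existing = 3.7·309 + 4.4·46 + 1.1·34 = 1383.1. Remainder 68.7 / 3.0 ≈ 22.90.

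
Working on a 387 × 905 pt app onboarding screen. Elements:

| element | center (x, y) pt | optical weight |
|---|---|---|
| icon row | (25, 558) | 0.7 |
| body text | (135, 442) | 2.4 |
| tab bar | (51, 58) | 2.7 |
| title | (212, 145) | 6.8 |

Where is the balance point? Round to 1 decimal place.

Weights sum to 0.7 + 2.4 + 2.7 + 6.8 = 12.6.
x-moment: 0.7·25 + 2.4·135 + 2.7·51 + 6.8·212 = 1920.8; centroid 1920.8/12.6 ≈ 152.44.
y-moment: 0.7·558 + 2.4·442 + 2.7·58 + 6.8·145 = 2594.0; centroid 2594.0/12.6 ≈ 205.87.

(152.4, 205.9)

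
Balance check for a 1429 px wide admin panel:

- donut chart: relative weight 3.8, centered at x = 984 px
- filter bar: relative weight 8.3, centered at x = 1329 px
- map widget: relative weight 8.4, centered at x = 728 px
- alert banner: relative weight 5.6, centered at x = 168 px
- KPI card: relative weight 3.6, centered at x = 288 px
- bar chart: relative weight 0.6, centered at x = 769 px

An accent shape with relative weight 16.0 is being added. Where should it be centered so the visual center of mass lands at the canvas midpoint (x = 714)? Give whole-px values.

x ≈ 608

New total weight: (3.8 + 8.3 + 8.4 + 5.6 + 3.6 + 0.6) + 16.0 = 46.3.
x: target moment 46.3×714 = 33058.2; current 3.8·984 + 8.3·1329 + 8.4·728 + 5.6·168 + 3.6·288 + 0.6·769 = 23324.1; the accent shape supplies 9734.1, so x = 9734.1/16.0 ≈ 608.38.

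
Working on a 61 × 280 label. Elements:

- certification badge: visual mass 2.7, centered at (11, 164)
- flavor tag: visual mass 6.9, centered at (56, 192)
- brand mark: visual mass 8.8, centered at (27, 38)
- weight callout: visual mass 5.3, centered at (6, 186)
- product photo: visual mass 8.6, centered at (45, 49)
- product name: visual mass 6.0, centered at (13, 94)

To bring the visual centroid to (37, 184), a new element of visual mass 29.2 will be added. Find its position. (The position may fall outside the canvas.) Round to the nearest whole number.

After adding the new element, total weight = 2.7 + 6.9 + 8.8 + 5.3 + 8.6 + 6.0 + 29.2 = 67.5.
Along x: (1150.5 + 29.2·x) / 67.5 = 37 (existing moment 2.7·11 + 6.9·56 + 8.8·27 + 5.3·6 + 8.6·45 + 6.0·13 = 1150.5) ⇒ x = (2497.5 − 1150.5) / 29.2 ≈ 46.13.
Along y: (4073.2 + 29.2·y) / 67.5 = 184 (existing moment 2.7·164 + 6.9·192 + 8.8·38 + 5.3·186 + 8.6·49 + 6.0·94 = 4073.2) ⇒ y = (12420.0 − 4073.2) / 29.2 ≈ 285.85.

(46, 286)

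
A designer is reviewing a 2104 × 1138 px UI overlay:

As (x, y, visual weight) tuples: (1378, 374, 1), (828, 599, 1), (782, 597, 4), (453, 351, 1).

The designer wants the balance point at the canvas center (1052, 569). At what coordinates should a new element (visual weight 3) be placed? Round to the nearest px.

(1578, 659)

New total weight: (1 + 1 + 4 + 1) + 3 = 10.
Along x: (5787 + 3·x) / 10 = 1052 (existing moment 1·1378 + 1·828 + 4·782 + 1·453 = 5787) ⇒ x = (10520 − 5787) / 3 ≈ 1577.67.
Along y: (3712 + 3·y) / 10 = 569 (existing moment 1·374 + 1·599 + 4·597 + 1·351 = 3712) ⇒ y = (5690 − 3712) / 3 ≈ 659.33.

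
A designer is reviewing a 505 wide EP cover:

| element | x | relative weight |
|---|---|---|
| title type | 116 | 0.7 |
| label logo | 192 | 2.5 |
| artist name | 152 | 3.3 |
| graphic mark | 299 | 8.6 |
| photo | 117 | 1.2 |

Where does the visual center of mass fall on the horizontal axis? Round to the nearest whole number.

x ≈ 232

Weights sum to 0.7 + 2.5 + 3.3 + 8.6 + 1.2 = 16.3.
x: (0.7·116 + 2.5·192 + 3.3·152 + 8.6·299 + 1.2·117) / 16.3 = 3774.6 / 16.3 ≈ 231.57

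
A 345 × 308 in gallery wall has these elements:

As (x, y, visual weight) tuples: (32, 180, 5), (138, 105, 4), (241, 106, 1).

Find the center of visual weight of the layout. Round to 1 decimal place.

Weights sum to 5 + 4 + 1 = 10.
x: (5·32 + 4·138 + 1·241) / 10 = 953 / 10 ≈ 95.30
y: (5·180 + 4·105 + 1·106) / 10 = 1426 / 10 ≈ 142.60

(95.3, 142.6)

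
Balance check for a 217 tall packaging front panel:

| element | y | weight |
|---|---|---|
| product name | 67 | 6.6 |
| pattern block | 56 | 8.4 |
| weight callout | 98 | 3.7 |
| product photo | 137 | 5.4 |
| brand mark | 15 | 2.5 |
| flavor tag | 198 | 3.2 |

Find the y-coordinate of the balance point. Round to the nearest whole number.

Total weight = 6.6 + 8.4 + 3.7 + 5.4 + 2.5 + 3.2 = 29.8.
Σw·y = 6.6·67 + 8.4·56 + 3.7·98 + 5.4·137 + 2.5·15 + 3.2·198 = 2686.1, so ȳ = 2686.1/29.8 ≈ 90.14.

y ≈ 90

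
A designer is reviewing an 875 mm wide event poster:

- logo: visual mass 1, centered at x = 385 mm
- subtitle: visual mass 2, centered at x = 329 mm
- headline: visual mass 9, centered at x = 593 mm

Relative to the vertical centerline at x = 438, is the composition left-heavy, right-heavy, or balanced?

right-heavy

Σw = 1 + 2 + 9 = 12.
Σw·x = 1·385 + 2·329 + 9·593 = 6380, so x̄ = 6380/12 ≈ 531.67.
531.7 vs midline 438 → right-heavy.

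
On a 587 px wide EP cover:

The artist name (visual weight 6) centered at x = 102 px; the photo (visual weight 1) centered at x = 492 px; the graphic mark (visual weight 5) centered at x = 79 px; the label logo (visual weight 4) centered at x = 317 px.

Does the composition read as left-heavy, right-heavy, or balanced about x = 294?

Total weight = 6 + 1 + 5 + 4 = 16.
x: (6·102 + 1·492 + 5·79 + 4·317) / 16 = 2767 / 16 ≈ 172.94
Since 172.9 is left of 294, the composition reads left-heavy.

left-heavy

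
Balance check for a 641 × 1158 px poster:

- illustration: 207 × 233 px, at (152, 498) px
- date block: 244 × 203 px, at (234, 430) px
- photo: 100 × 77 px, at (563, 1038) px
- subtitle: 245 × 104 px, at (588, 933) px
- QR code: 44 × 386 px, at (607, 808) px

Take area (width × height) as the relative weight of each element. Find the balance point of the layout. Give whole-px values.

Areas: illustration 207·233 = 48231, date block 244·203 = 49532, photo 100·77 = 7700, subtitle 245·104 = 25480, QR code 44·386 = 16984. Total weight = 147927.
x: (48231·152 + 49532·234 + 7700·563 + 25480·588 + 16984·607) / 147927 = 48548228 / 147927 ≈ 328.19
y: (48231·498 + 49532·430 + 7700·1038 + 25480·933 + 16984·808) / 147927 = 90806310 / 147927 ≈ 613.86

(328, 614)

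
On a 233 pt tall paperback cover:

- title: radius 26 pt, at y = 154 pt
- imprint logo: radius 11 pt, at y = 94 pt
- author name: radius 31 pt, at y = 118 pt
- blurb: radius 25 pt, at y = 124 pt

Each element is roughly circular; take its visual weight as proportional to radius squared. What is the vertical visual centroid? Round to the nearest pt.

r² weights: title 26² = 676, imprint logo 11² = 121, author name 31² = 961, blurb 25² = 625. Total = 2383.
Σw·y = 676·154 + 121·94 + 961·118 + 625·124 = 306376, so ȳ = 306376/2383 ≈ 128.57.

y ≈ 129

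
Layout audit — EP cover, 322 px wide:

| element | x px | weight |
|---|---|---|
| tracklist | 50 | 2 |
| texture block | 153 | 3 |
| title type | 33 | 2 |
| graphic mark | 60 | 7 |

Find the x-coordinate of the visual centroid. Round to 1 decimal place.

Total weight = 2 + 3 + 2 + 7 = 14.
Σw·x = 2·50 + 3·153 + 2·33 + 7·60 = 1045, so x̄ = 1045/14 ≈ 74.64.

x ≈ 74.6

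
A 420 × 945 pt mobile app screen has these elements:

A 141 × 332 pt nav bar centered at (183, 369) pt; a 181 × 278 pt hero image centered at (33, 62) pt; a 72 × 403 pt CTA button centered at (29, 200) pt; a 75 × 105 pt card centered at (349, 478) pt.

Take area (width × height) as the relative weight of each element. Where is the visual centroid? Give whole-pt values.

Taking area as weight: nav bar 141·332 = 46812, hero image 181·278 = 50318, CTA button 72·403 = 29016, card 75·105 = 7875. Sum 134021.
x: (46812·183 + 50318·33 + 29016·29 + 7875·349) / 134021 = 13816929 / 134021 ≈ 103.10
y: (46812·369 + 50318·62 + 29016·200 + 7875·478) / 134021 = 29960794 / 134021 ≈ 223.55

(103, 224)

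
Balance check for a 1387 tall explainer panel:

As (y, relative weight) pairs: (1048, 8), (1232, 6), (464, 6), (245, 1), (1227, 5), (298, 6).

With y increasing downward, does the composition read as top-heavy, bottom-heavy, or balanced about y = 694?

bottom-heavy

Total weight = 8 + 6 + 6 + 1 + 5 + 6 = 32.
Σw·y = 8·1048 + 6·1232 + 6·464 + 1·245 + 5·1227 + 6·298 = 26728, so ȳ = 26728/32 ≈ 835.25.
835.2 lies below (larger y than) the midline 694, so the layout is bottom-heavy.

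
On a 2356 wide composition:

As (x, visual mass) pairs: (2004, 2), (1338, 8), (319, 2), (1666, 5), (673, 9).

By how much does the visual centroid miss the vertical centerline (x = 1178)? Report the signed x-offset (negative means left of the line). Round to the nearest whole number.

Weights sum to 2 + 8 + 2 + 5 + 9 = 26.
Σw·x = 2·2004 + 8·1338 + 2·319 + 5·1666 + 9·673 = 29737, so x̄ = 29737/26 ≈ 1143.73.
Offset from x = 1178: 1143.73 − 1178 ≈ -34.27.

≈ -34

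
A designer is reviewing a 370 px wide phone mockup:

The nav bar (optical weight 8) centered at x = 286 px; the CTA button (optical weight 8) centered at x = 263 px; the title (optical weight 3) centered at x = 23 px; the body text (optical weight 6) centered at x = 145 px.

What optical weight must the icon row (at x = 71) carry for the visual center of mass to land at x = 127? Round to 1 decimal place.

w ≈ 38.5

Existing Σw = 25 (8 + 8 + 3 + 6); existing moment 8·286 + 8·263 + 3·23 + 6·145 = 5331.
Balance at x = 127 requires (5331 + w·71) / (25 + w) = 127.
Rearranging, w·(71 − 127) = 127·25 − 5331 = -2156, so w ≈ -2156/-56 = 38.50.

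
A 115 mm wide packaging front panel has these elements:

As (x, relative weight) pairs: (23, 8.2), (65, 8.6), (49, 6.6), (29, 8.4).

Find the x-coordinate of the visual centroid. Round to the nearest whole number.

x ≈ 41

Σw = 8.2 + 8.6 + 6.6 + 8.4 = 31.8.
x-moment: 8.2·23 + 8.6·65 + 6.6·49 + 8.4·29 = 1314.6; centroid 1314.6/31.8 ≈ 41.34.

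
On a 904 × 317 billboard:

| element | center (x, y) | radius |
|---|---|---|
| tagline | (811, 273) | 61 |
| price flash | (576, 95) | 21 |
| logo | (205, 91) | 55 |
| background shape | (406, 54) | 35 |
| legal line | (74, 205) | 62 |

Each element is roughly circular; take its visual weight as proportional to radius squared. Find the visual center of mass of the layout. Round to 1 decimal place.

(381.3, 178.5)

r² weights: tagline 61² = 3721, price flash 21² = 441, logo 55² = 3025, background shape 35² = 1225, legal line 62² = 3844. Total = 12256.
Σw·x = 3721·811 + 441·576 + 3025·205 + 1225·406 + 3844·74 = 4673678, so x̄ = 4673678/12256 ≈ 381.34.
Σw·y = 3721·273 + 441·95 + 3025·91 + 1225·54 + 3844·205 = 2187173, so ȳ = 2187173/12256 ≈ 178.46.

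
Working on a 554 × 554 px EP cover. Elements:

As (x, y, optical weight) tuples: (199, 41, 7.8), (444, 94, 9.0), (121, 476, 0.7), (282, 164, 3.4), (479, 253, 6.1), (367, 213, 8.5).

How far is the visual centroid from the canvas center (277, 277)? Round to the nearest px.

Σw = 7.8 + 9.0 + 0.7 + 3.4 + 6.1 + 8.5 = 35.5.
x: (7.8·199 + 9.0·444 + 0.7·121 + 3.4·282 + 6.1·479 + 8.5·367) / 35.5 = 12633.1 / 35.5 ≈ 355.86
y: (7.8·41 + 9.0·94 + 0.7·476 + 3.4·164 + 6.1·253 + 8.5·213) / 35.5 = 5410.4 / 35.5 ≈ 152.41
Relative to (277, 277): Δ = (78.86, -124.59); |Δ| = √(78.86² + -124.59²) ≈ 147.45.

≈ 147 px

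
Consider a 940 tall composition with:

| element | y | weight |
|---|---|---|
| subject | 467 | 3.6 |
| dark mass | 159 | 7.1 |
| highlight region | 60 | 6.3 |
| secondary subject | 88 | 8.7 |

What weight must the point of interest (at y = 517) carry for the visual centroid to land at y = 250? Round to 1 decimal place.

Existing Σw = 25.7 (3.6 + 7.1 + 6.3 + 8.7); existing moment 3.6·467 + 7.1·159 + 6.3·60 + 8.7·88 = 3953.7.
Balance at y = 250 requires (3953.7 + w·517) / (25.7 + w) = 250.
Rearranging, w·(517 − 250) = 250·25.7 − 3953.7 = 2471.3, so w ≈ 2471.3/267 = 9.26.

w ≈ 9.3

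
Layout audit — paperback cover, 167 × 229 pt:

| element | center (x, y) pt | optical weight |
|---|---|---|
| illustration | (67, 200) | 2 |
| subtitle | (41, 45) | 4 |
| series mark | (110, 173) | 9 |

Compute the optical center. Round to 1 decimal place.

(85.9, 142.5)

Total weight = 2 + 4 + 9 = 15.
x-moment: 2·67 + 4·41 + 9·110 = 1288; centroid 1288/15 ≈ 85.87.
y-moment: 2·200 + 4·45 + 9·173 = 2137; centroid 2137/15 ≈ 142.47.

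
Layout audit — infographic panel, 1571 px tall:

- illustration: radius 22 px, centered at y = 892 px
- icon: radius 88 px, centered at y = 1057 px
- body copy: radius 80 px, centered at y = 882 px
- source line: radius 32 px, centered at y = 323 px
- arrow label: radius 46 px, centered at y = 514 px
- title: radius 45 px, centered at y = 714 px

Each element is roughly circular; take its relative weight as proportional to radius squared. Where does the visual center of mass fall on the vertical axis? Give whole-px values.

y ≈ 865

Weights ∝ r²: illustration 22² = 484, icon 88² = 7744, body copy 80² = 6400, source line 32² = 1024, arrow label 46² = 2116, title 45² = 2025; Σw = 19793.
y: moment 17126162 / weight 19793 ≈ 865.26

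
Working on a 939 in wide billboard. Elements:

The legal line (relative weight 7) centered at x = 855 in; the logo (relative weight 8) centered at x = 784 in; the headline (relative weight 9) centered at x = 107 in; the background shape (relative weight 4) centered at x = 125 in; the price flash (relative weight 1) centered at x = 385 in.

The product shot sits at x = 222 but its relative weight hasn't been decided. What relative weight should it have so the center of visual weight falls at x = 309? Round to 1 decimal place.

w ≈ 59.1

Known weights sum to 7 + 8 + 9 + 4 + 1 = 29; their moment is 7·855 + 8·784 + 9·107 + 4·125 + 1·385 = 14105.
Set Σw·x/Σw = 309: (14105 + 222w) = 309·(29 + w).
Rearranging, w·(222 − 309) = 309·29 − 14105 = -5144, so w ≈ -5144/-87 = 59.13.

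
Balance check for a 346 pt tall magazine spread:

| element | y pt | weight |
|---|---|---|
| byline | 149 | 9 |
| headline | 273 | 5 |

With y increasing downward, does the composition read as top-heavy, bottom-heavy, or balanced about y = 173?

bottom-heavy

Total weight = 9 + 5 = 14.
y: (9·149 + 5·273) / 14 = 2706 / 14 ≈ 193.29
193.3 lies below (larger y than) the midline 173, so the layout is bottom-heavy.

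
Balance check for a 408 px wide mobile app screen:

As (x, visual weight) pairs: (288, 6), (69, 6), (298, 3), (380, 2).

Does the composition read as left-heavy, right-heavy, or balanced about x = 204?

Σw = 6 + 6 + 3 + 2 = 17.
x: (6·288 + 6·69 + 3·298 + 2·380) / 17 = 3796 / 17 ≈ 223.29
223.3 vs midline 204 → right-heavy.

right-heavy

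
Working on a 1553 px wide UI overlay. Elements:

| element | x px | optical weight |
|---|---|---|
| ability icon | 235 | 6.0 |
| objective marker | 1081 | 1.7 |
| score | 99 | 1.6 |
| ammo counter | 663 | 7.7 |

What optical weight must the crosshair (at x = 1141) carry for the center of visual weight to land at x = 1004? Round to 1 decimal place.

Existing Σw = 17.0 (6.0 + 1.7 + 1.6 + 7.7); existing moment 6.0·235 + 1.7·1081 + 1.6·99 + 7.7·663 = 8511.2.
Set Σw·x/Σw = 1004: (8511.2 + 1141w) = 1004·(17.0 + w).
Solving: w = (1004·17.0 − 8511.2) / (1141 − 1004) = 8556.8 / 137 ≈ 62.46.

w ≈ 62.5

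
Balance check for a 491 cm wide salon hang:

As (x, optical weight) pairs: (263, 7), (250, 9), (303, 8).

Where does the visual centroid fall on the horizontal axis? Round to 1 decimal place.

Weights sum to 7 + 9 + 8 = 24.
x-moment: 7·263 + 9·250 + 8·303 = 6515; centroid 6515/24 ≈ 271.46.

x ≈ 271.5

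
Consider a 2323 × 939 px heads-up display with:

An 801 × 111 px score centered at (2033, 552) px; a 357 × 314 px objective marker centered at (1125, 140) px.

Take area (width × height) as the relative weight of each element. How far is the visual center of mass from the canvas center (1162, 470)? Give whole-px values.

≈ 393 px

Areas → weights: score 801·111 = 88911, objective marker 357·314 = 112098; Σw = 201009.
x: (88911·2033 + 112098·1125) / 201009 = 306866313 / 201009 ≈ 1526.63
y: (88911·552 + 112098·140) / 201009 = 64772592 / 201009 ≈ 322.24
Offset from (1162, 470): Δx ≈ 364.63, Δy ≈ -147.76; distance = √(Δx² + Δy²) ≈ 393.43.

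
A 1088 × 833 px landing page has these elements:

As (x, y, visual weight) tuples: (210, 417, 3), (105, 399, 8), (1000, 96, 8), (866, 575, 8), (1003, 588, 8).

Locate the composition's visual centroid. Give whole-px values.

(698, 415)

Weights sum to 3 + 8 + 8 + 8 + 8 = 35.
x: (3·210 + 8·105 + 8·1000 + 8·866 + 8·1003) / 35 = 24422 / 35 ≈ 697.77
y: (3·417 + 8·399 + 8·96 + 8·575 + 8·588) / 35 = 14515 / 35 ≈ 414.71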